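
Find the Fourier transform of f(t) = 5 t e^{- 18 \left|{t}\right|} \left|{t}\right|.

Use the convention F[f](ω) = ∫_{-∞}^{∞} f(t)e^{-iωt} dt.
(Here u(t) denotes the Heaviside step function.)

F(ω) = \frac{20 i \omega \left(\omega^{2} - 972\right)}{\left(\omega^{2} + 324\right)^{3}}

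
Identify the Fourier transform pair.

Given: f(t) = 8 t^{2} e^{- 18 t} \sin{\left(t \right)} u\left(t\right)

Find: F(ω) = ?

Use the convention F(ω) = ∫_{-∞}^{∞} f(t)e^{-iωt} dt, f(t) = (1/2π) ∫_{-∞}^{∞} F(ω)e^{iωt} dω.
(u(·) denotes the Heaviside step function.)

F(ω) = \frac{16 \left(3 \left(i \omega + 18\right)^{2} - 1\right)}{\left(\left(i \omega + 18\right)^{2} + 1\right)^{3}}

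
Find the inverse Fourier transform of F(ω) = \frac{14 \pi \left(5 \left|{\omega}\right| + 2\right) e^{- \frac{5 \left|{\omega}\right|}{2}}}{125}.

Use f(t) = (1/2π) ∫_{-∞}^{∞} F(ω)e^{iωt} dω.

f(t) = \frac{7}{\left(t^{2} + \frac{25}{4}\right)^{2}}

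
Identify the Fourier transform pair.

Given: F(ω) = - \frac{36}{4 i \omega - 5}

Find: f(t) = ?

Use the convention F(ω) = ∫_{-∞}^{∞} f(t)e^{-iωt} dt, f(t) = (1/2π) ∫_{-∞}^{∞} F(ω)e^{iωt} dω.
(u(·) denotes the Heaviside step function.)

f(t) = 9 e^{\frac{5 t}{4}} u\left(- t\right)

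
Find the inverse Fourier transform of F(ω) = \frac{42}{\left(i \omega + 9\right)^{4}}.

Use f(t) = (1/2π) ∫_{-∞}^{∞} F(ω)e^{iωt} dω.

f(t) = 7 t^{3} e^{- 9 t} u\left(t\right)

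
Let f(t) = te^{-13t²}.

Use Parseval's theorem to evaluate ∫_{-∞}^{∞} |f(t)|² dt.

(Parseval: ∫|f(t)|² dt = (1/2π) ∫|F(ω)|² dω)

∫|f(t)|² dt = \frac{\sqrt{26} \sqrt{\pi}}{1352}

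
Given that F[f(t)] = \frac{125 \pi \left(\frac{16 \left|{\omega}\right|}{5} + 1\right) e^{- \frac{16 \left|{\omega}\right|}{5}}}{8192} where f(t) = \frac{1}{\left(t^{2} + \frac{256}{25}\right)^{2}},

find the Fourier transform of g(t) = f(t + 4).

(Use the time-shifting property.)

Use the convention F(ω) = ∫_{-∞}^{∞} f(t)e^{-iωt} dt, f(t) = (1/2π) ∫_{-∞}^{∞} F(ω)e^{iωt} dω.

F[g](ω) = \frac{25 \pi \left(16 \left|{\omega}\right| + 5\right) e^{4 i \omega - \frac{16 \left|{\omega}\right|}{5}}}{8192}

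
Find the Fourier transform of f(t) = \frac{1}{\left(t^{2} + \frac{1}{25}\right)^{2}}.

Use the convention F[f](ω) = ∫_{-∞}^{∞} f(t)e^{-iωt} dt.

F(ω) = \frac{25 \pi \left(\left|{\omega}\right| + 5\right) e^{- \frac{\left|{\omega}\right|}{5}}}{2}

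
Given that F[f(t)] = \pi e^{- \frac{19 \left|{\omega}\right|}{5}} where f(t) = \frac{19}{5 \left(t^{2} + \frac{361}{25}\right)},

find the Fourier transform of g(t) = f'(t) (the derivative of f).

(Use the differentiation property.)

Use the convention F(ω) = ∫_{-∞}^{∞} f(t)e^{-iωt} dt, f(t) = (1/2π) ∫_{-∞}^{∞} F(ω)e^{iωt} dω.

F[g](ω) = i \pi \omega e^{- \frac{19 \left|{\omega}\right|}{5}}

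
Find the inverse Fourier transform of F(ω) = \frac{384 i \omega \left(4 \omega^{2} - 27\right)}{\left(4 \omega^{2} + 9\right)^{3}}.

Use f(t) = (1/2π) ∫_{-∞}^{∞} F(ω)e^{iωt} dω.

f(t) = 6 t e^{- \frac{3 \left|{t}\right|}{2}} \left|{t}\right|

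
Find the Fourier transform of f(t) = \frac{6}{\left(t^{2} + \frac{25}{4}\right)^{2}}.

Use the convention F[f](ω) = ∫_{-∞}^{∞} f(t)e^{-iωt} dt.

F(ω) = \frac{12 \pi \left(5 \left|{\omega}\right| + 2\right) e^{- \frac{5 \left|{\omega}\right|}{2}}}{125}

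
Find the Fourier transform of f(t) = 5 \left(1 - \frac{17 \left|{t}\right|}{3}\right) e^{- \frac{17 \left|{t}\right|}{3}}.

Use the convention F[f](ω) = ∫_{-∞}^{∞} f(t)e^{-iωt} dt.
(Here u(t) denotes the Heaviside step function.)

F(ω) = \frac{9180 \omega^{2}}{\left(9 \omega^{2} + 289\right)^{2}}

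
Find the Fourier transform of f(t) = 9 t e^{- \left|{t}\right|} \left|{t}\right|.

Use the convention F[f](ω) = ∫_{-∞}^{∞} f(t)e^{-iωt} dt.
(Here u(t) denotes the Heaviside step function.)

F(ω) = \frac{36 i \omega \left(\omega^{2} - 3\right)}{\left(\omega^{2} + 1\right)^{3}}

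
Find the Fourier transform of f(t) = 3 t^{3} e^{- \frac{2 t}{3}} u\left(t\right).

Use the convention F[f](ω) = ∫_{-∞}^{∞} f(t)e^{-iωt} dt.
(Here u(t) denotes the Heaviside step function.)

F(ω) = \frac{1458}{\left(3 i \omega + 2\right)^{4}}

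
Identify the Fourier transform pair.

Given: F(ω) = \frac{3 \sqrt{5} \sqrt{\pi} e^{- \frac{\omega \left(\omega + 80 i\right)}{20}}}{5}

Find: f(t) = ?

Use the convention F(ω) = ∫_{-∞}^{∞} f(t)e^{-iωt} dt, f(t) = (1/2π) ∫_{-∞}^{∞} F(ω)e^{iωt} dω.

f(t) = 3 e^{- 5 \left(t - 4\right)^{2}}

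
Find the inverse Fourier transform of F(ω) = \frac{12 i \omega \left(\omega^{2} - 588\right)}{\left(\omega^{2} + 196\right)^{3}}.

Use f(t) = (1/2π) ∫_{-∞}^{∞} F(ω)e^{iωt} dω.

f(t) = 3 t e^{- 14 \left|{t}\right|} \left|{t}\right|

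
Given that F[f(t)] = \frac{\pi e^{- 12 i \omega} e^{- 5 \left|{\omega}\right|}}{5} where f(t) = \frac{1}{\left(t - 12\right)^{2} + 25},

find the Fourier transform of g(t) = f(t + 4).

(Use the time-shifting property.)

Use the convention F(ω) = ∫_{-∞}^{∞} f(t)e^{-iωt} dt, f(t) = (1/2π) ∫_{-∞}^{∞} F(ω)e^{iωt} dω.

F[g](ω) = \frac{\pi e^{- 8 i \omega - 5 \left|{\omega}\right|}}{5}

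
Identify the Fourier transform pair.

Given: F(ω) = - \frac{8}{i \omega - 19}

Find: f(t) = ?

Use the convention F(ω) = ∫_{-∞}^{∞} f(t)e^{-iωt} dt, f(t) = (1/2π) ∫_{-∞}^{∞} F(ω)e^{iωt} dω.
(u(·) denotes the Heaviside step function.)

f(t) = 8 e^{19 t} u\left(- t\right)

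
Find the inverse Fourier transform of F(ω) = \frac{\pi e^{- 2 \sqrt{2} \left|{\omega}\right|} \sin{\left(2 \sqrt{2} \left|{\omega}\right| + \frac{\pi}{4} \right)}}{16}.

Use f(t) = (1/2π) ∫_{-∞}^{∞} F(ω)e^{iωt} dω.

f(t) = \frac{4}{t^{4} + 256}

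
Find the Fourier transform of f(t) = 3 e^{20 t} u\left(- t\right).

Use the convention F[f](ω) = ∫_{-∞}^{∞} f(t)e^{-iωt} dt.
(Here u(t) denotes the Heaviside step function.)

F(ω) = - \frac{3}{i \omega - 20}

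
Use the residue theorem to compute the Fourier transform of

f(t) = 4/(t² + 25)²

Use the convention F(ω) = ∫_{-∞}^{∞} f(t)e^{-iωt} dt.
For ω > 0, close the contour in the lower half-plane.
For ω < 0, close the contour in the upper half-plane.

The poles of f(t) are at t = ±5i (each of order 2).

Let g(z) = f(z)e^{-iωz}; for large |z| the factor e^{-iωz} decays in the lower half-plane when ω > 0 and in the upper half-plane when ω < 0.

Case ω > 0 (lower half-plane, clockwise contour ⇒ F(ω) = -2πi·ΣRes):
  Res_{z = - 5 i} g(z) = \frac{i \left(5 \omega + 1\right) e^{- 5 \omega}}{125} (pole of order 2)
  F(ω) = -2πi·ΣRes = \frac{2 \pi \left(5 \omega + 1\right) e^{- 5 \omega}}{125}

Case ω < 0 (upper half-plane, counterclockwise contour ⇒ F(ω) = +2πi·ΣRes):
  Res_{z = 5 i} g(z) = \frac{i \left(5 \omega - 1\right) e^{5 \omega}}{125} (pole of order 2)
  F(ω) = 2πi·ΣRes = \frac{2 \pi \left(1 - 5 \omega\right) e^{5 \omega}}{125}

Both cases combine into a single formula in |ω|:

F(ω) = \frac{2 \pi \left(5 \left|{\omega}\right| + 1\right) e^{- 5 \left|{\omega}\right|}}{125}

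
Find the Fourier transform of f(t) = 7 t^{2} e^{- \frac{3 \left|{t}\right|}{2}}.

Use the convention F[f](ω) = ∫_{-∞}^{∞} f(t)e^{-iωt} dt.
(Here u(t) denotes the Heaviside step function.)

F(ω) = \frac{2016 \left(3 - 4 \omega^{2}\right)}{\left(4 \omega^{2} + 9\right)^{3}}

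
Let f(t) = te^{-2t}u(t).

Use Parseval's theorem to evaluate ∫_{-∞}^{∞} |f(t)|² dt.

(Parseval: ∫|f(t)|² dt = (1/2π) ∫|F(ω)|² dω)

∫|f(t)|² dt = \frac{1}{32}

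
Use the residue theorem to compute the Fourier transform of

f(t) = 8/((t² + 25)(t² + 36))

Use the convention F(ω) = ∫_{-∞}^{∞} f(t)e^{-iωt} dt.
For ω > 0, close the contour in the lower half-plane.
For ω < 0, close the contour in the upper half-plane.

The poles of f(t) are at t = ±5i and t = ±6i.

Let g(z) = f(z)e^{-iωz}; for large |z| the factor e^{-iωz} decays in the lower half-plane when ω > 0 and in the upper half-plane when ω < 0.

Case ω > 0 (lower half-plane, clockwise contour ⇒ F(ω) = -2πi·ΣRes):
  Res_{z = - 5 i} g(z) = \frac{4 i e^{- 5 \omega}}{55}
  Res_{z = - 6 i} g(z) = - \frac{2 i e^{- 6 \omega}}{33}
  F(ω) = -2πi·ΣRes = \frac{4 \pi \left(6 e^{\omega} - 5\right) e^{- 6 \omega}}{165}

Case ω < 0 (upper half-plane, counterclockwise contour ⇒ F(ω) = +2πi·ΣRes):
  Res_{z = 5 i} g(z) = - \frac{4 i e^{5 \omega}}{55}
  Res_{z = 6 i} g(z) = \frac{2 i e^{6 \omega}}{33}
  F(ω) = 2πi·ΣRes = \frac{4 \pi \left(6 - 5 e^{\omega}\right) e^{5 \omega}}{165}

Both cases combine into a single formula in |ω|:

F(ω) = \frac{4 \pi \left(6 e^{\left|{\omega}\right|} - 5\right) e^{- 6 \left|{\omega}\right|}}{165}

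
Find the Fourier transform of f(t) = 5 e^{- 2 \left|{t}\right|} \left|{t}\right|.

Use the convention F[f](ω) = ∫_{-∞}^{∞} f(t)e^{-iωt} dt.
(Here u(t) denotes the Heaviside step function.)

F(ω) = \frac{10 \left(4 - \omega^{2}\right)}{\left(\omega^{2} + 4\right)^{2}}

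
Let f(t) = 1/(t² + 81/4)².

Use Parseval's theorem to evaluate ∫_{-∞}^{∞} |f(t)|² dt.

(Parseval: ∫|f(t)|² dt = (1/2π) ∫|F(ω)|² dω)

∫|f(t)|² dt = \frac{40 \pi}{4782969}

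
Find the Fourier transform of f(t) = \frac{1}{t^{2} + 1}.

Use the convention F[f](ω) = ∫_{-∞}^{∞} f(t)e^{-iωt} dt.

F(ω) = \pi e^{- \left|{\omega}\right|}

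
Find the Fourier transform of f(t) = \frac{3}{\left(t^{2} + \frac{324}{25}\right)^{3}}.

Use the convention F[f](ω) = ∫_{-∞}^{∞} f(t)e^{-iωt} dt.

F(ω) = \frac{125 \pi \left(108 \omega^{2} + 90 \left|{\omega}\right| + 25\right) e^{- \frac{18 \left|{\omega}\right|}{5}}}{1679616}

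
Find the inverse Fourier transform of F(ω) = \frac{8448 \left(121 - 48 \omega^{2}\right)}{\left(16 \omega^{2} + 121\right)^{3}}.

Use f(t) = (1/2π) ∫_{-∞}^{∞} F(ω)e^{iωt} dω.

f(t) = 3 t^{2} e^{- \frac{11 \left|{t}\right|}{4}}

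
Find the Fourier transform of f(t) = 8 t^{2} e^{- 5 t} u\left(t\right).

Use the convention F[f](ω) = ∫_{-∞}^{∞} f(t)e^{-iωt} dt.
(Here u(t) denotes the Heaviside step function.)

F(ω) = \frac{16}{\left(i \omega + 5\right)^{3}}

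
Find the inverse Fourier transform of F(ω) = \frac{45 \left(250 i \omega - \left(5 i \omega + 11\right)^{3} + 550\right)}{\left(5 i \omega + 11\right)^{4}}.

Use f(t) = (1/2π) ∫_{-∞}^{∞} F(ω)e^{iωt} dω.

f(t) = 9 \left(t^{2} - 1\right) e^{- \frac{11 t}{5}} u\left(t\right)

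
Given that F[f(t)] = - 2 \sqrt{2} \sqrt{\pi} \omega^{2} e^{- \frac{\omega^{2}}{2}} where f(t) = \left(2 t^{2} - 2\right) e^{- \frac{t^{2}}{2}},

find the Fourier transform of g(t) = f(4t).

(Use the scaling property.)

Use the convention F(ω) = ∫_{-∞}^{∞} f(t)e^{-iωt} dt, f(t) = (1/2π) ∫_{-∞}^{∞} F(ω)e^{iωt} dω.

F[g](ω) = - \frac{\sqrt{2} \sqrt{\pi} \omega^{2} e^{- \frac{\omega^{2}}{32}}}{32}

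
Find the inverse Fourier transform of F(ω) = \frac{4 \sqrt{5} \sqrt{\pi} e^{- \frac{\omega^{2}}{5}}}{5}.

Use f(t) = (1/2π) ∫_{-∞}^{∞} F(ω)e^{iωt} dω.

f(t) = 2 e^{- \frac{5 t^{2}}{4}}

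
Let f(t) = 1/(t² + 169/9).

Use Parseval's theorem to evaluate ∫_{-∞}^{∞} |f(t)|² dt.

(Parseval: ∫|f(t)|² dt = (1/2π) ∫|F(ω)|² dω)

∫|f(t)|² dt = \frac{27 \pi}{4394}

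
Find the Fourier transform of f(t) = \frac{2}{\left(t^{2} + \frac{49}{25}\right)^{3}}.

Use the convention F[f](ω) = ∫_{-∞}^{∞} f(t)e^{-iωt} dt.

F(ω) = \frac{125 \pi \left(49 \omega^{2} + 105 \left|{\omega}\right| + 75\right) e^{- \frac{7 \left|{\omega}\right|}{5}}}{67228}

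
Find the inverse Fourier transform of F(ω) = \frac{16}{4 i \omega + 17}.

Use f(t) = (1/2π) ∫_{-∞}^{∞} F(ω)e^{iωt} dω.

f(t) = 4 e^{- \frac{17 t}{4}} u\left(t\right)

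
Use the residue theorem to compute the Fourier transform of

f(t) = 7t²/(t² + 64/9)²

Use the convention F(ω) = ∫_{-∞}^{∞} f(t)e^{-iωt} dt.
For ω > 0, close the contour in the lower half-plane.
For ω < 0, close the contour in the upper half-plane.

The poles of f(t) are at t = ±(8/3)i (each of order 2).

Let g(z) = f(z)e^{-iωz}; for large |z| the factor e^{-iωz} decays in the lower half-plane when ω > 0 and in the upper half-plane when ω < 0.

Case ω > 0 (lower half-plane, clockwise contour ⇒ F(ω) = -2πi·ΣRes):
  Res_{z = - \frac{8 i}{3}} g(z) = \frac{7 i \left(3 - 8 \omega\right) e^{- \frac{8 \omega}{3}}}{32} (pole of order 2)
  F(ω) = -2πi·ΣRes = \frac{7 \pi \left(3 - 8 \omega\right) e^{- \frac{8 \omega}{3}}}{16}

Case ω < 0 (upper half-plane, counterclockwise contour ⇒ F(ω) = +2πi·ΣRes):
  Res_{z = \frac{8 i}{3}} g(z) = \frac{7 i \left(- 8 \omega - 3\right) e^{\frac{8 \omega}{3}}}{32} (pole of order 2)
  F(ω) = 2πi·ΣRes = \frac{7 \pi \left(8 \omega + 3\right) e^{\frac{8 \omega}{3}}}{16}

Both cases combine into a single formula in |ω|:

F(ω) = \frac{7 \pi \left(3 - 8 \left|{\omega}\right|\right) e^{- \frac{8 \left|{\omega}\right|}{3}}}{16}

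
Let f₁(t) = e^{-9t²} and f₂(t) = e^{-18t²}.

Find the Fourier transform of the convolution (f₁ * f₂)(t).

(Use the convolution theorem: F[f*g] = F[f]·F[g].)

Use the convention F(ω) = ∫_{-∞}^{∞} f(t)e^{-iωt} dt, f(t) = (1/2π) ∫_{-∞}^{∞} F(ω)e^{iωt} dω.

F[f₁*f₂](ω) = \frac{\sqrt{2} \pi e^{- \frac{\omega^{2}}{24}}}{18}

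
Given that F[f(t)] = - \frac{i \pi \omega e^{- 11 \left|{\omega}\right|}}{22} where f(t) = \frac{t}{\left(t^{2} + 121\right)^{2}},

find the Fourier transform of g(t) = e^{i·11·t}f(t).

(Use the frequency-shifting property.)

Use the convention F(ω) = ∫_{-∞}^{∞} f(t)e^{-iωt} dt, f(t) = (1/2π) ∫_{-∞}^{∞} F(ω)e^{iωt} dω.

F[g](ω) = \frac{i \pi \left(11 - \omega\right) e^{- 11 \left|{\omega - 11}\right|}}{22}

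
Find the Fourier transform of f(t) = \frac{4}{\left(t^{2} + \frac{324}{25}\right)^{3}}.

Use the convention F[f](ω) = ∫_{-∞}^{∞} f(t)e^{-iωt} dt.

F(ω) = \frac{125 \pi \left(108 \omega^{2} + 90 \left|{\omega}\right| + 25\right) e^{- \frac{18 \left|{\omega}\right|}{5}}}{1259712}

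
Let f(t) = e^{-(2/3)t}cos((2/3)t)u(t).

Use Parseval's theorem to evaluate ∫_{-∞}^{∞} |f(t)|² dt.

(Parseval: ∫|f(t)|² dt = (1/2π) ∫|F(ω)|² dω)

∫|f(t)|² dt = \frac{9}{16}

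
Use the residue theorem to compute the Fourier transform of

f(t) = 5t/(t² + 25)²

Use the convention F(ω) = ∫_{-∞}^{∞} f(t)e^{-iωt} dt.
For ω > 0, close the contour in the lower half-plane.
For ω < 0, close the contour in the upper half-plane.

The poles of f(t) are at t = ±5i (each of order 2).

Let g(z) = f(z)e^{-iωz}; for large |z| the factor e^{-iωz} decays in the lower half-plane when ω > 0 and in the upper half-plane when ω < 0.

Case ω > 0 (lower half-plane, clockwise contour ⇒ F(ω) = -2πi·ΣRes):
  Res_{z = - 5 i} g(z) = \frac{\omega e^{- 5 \omega}}{4} (pole of order 2)
  F(ω) = -2πi·ΣRes = - \frac{i \pi \omega e^{- 5 \omega}}{2}

Case ω < 0 (upper half-plane, counterclockwise contour ⇒ F(ω) = +2πi·ΣRes):
  Res_{z = 5 i} g(z) = - \frac{\omega e^{5 \omega}}{4} (pole of order 2)
  F(ω) = 2πi·ΣRes = - \frac{i \pi \omega e^{5 \omega}}{2}

Both cases combine into a single formula in |ω|:

F(ω) = - \frac{i \pi \omega e^{- 5 \left|{\omega}\right|}}{2}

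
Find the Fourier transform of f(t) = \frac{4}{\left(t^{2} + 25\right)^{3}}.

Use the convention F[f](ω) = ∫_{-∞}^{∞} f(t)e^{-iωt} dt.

F(ω) = \frac{\pi \left(25 \omega^{2} + 15 \left|{\omega}\right| + 3\right) e^{- 5 \left|{\omega}\right|}}{6250}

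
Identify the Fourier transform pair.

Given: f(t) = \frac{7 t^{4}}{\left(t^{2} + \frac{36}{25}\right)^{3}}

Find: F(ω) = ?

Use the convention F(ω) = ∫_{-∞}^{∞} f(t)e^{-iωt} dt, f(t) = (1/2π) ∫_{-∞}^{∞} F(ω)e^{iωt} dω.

F(ω) = \frac{7 \pi \left(12 \omega^{2} - 50 \left|{\omega}\right| + 25\right) e^{- \frac{6 \left|{\omega}\right|}{5}}}{80}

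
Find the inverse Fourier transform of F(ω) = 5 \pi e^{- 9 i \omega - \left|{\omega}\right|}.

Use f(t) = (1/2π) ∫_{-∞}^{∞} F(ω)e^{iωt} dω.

f(t) = \frac{5}{\left(t - 9\right)^{2} + 1}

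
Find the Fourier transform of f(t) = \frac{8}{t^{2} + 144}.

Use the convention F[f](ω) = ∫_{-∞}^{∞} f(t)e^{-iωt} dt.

F(ω) = \frac{2 \pi e^{- 12 \left|{\omega}\right|}}{3}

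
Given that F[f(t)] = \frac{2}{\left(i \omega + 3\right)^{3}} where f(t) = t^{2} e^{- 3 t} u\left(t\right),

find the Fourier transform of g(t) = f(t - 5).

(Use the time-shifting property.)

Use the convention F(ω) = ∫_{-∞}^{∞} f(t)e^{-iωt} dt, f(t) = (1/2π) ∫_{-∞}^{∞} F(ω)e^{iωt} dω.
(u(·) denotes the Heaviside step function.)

F[g](ω) = \frac{2 e^{- 5 i \omega}}{\left(i \omega + 3\right)^{3}}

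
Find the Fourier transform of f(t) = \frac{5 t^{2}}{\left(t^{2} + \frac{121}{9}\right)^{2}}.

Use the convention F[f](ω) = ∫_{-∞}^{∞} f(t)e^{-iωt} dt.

F(ω) = \frac{5 \pi \left(3 - 11 \left|{\omega}\right|\right) e^{- \frac{11 \left|{\omega}\right|}{3}}}{22}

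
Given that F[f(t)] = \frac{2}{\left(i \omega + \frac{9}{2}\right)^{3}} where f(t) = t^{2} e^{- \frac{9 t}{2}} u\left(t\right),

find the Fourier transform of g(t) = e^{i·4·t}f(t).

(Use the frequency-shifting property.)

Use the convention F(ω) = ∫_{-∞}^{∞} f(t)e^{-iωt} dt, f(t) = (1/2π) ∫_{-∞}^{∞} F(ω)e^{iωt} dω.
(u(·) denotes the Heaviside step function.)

F[g](ω) = \frac{16}{\left(2 i \left(\omega - 4\right) + 9\right)^{3}}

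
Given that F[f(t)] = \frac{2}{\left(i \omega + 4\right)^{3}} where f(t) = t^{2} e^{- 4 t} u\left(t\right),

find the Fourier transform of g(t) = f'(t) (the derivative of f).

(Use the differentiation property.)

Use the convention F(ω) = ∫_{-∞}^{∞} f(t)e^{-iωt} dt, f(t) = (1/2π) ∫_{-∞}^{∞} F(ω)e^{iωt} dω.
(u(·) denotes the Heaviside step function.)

F[g](ω) = \frac{2 i \omega}{\left(i \omega + 4\right)^{3}}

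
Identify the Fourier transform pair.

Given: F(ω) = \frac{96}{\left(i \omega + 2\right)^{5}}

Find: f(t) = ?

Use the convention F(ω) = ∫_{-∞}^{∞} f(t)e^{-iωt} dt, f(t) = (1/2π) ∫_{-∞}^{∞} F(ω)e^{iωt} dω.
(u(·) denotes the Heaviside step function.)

f(t) = 4 t^{4} e^{- 2 t} u\left(t\right)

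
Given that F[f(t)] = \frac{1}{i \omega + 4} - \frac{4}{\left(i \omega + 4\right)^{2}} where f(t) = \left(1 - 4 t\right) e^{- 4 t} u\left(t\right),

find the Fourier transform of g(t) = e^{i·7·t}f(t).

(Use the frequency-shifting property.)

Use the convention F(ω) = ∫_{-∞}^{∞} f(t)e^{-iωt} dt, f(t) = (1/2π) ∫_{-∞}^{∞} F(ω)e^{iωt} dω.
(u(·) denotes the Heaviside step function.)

F[g](ω) = \frac{i \left(7 - \omega\right)}{\omega^{2} - 2 \omega \left(7 + 4 i\right) + 33 + 56 i}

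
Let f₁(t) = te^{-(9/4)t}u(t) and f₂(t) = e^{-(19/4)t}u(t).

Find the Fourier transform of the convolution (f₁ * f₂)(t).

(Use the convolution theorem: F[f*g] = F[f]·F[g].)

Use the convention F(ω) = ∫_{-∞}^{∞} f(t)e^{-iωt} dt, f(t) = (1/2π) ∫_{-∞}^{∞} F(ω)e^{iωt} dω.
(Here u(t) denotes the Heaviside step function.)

F[f₁*f₂](ω) = \frac{64}{\left(4 i \omega + 9\right)^{2} \left(4 i \omega + 19\right)}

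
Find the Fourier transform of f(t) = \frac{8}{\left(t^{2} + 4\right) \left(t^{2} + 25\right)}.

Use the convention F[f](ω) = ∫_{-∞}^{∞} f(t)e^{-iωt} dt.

F(ω) = \frac{4 \pi \left(5 e^{3 \left|{\omega}\right|} - 2\right) e^{- 5 \left|{\omega}\right|}}{105}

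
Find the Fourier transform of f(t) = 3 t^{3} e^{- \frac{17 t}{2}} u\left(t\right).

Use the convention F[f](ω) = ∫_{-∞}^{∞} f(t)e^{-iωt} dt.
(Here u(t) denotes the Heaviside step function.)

F(ω) = \frac{288}{\left(2 i \omega + 17\right)^{4}}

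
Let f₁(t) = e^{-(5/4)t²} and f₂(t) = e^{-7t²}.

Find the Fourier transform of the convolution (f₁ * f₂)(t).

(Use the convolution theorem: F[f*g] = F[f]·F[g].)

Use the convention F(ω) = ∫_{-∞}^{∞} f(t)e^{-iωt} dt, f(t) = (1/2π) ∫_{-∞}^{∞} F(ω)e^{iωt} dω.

F[f₁*f₂](ω) = \frac{2 \sqrt{35} \pi e^{- \frac{33 \omega^{2}}{140}}}{35}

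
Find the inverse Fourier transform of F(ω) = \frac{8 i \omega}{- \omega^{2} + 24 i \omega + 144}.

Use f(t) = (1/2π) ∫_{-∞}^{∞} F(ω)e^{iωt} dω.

f(t) = 8 \left(1 - 12 t\right) e^{- 12 t} u\left(t\right)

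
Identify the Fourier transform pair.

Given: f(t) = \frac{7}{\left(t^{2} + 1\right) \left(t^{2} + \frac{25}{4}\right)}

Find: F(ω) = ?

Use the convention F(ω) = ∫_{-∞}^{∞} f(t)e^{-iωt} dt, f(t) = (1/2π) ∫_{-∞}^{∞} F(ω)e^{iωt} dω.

F(ω) = \frac{4 \pi e^{- \left|{\omega}\right|}}{3} - \frac{8 \pi e^{- \frac{5 \left|{\omega}\right|}{2}}}{15}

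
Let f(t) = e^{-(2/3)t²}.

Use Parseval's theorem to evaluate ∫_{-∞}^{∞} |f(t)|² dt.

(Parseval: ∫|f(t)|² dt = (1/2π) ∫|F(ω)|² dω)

∫|f(t)|² dt = \frac{\sqrt{3} \sqrt{\pi}}{2}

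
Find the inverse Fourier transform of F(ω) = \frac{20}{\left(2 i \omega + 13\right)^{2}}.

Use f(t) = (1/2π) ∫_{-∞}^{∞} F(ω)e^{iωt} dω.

f(t) = 5 t e^{- \frac{13 t}{2}} u\left(t\right)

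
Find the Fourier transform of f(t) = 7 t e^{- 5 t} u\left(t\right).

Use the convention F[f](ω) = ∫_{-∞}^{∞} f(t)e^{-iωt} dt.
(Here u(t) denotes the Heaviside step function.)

F(ω) = \frac{7}{\left(i \omega + 5\right)^{2}}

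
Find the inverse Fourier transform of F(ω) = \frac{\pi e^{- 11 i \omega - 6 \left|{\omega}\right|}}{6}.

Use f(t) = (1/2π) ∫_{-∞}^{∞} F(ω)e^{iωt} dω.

f(t) = \frac{1}{\left(t - 11\right)^{2} + 36}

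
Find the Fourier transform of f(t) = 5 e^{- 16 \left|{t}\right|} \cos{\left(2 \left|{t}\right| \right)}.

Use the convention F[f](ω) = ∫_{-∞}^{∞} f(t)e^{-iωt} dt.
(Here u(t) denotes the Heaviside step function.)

F(ω) = \frac{160 \left(\omega^{2} + 260\right)}{\omega^{4} + 504 \omega^{2} + 67600}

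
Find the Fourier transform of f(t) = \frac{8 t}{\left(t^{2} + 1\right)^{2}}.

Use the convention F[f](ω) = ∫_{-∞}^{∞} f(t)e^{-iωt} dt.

F(ω) = - 4 i \pi \omega e^{- \left|{\omega}\right|}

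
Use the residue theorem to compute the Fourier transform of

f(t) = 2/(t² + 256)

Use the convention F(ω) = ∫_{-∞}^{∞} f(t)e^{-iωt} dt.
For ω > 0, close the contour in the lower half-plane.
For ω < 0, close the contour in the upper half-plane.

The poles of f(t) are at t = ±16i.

Let g(z) = f(z)e^{-iωz}; for large |z| the factor e^{-iωz} decays in the lower half-plane when ω > 0 and in the upper half-plane when ω < 0.

Case ω > 0 (lower half-plane, clockwise contour ⇒ F(ω) = -2πi·ΣRes):
  Res_{z = - 16 i} g(z) = \frac{i e^{- 16 \omega}}{16}
  F(ω) = -2πi·ΣRes = \frac{\pi e^{- 16 \omega}}{8}

Case ω < 0 (upper half-plane, counterclockwise contour ⇒ F(ω) = +2πi·ΣRes):
  Res_{z = 16 i} g(z) = - \frac{i e^{16 \omega}}{16}
  F(ω) = 2πi·ΣRes = \frac{\pi e^{16 \omega}}{8}

Both cases combine into a single formula in |ω|:

F(ω) = \frac{\pi e^{- 16 \left|{\omega}\right|}}{8}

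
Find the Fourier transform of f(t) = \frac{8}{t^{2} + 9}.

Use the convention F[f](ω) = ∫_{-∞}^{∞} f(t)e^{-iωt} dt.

F(ω) = \frac{8 \pi e^{- 3 \left|{\omega}\right|}}{3}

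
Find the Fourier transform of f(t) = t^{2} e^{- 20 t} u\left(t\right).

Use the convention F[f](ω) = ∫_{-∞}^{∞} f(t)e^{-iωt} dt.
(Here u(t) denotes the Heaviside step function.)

F(ω) = \frac{2}{\left(i \omega + 20\right)^{3}}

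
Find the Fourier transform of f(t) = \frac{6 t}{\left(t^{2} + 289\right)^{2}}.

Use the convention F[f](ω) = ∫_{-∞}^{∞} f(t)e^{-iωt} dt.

F(ω) = - \frac{3 i \pi \omega e^{- 17 \left|{\omega}\right|}}{17}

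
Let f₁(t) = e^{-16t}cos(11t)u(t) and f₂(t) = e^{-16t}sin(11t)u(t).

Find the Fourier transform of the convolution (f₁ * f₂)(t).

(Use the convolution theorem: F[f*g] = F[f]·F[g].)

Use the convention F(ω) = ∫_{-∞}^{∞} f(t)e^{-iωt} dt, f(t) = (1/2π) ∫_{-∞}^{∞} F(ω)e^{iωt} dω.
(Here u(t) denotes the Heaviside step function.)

F[f₁*f₂](ω) = \frac{11 \left(i \omega + 16\right)}{\left(\left(i \omega + 16\right)^{2} + 121\right)^{2}}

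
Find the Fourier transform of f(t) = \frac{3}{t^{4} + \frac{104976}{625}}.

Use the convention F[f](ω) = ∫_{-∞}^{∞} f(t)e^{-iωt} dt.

F(ω) = \frac{125 \pi e^{- \frac{9 \sqrt{2} \left|{\omega}\right|}{5}} \sin{\left(\frac{9 \sqrt{2} \left|{\omega}\right|}{5} + \frac{\pi}{4} \right)}}{1944}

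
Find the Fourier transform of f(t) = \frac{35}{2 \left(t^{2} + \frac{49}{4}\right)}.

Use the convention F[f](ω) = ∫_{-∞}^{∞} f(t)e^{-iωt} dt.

F(ω) = 5 \pi e^{- \frac{7 \left|{\omega}\right|}{2}}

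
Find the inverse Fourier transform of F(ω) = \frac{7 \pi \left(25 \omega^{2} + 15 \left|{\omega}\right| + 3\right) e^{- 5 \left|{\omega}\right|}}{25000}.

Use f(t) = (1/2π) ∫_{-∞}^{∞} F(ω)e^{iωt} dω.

f(t) = \frac{7}{\left(t^{2} + 25\right)^{3}}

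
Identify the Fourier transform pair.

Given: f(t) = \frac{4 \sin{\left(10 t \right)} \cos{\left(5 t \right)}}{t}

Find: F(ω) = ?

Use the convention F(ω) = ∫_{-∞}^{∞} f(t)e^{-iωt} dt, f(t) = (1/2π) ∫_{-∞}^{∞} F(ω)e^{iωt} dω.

F(ω) = \begin{cases} 4 \pi & \text{for}\: \omega > -5 \wedge \omega < 5 \\2 \pi & \text{for}\: \omega > -15 \wedge \omega < 15 \\0 & \text{otherwise} \end{cases}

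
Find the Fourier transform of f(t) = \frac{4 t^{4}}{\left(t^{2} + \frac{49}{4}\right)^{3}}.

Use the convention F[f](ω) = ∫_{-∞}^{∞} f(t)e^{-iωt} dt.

F(ω) = \frac{\pi \left(49 \omega^{2} - 70 \left|{\omega}\right| + 12\right) e^{- \frac{7 \left|{\omega}\right|}{2}}}{28}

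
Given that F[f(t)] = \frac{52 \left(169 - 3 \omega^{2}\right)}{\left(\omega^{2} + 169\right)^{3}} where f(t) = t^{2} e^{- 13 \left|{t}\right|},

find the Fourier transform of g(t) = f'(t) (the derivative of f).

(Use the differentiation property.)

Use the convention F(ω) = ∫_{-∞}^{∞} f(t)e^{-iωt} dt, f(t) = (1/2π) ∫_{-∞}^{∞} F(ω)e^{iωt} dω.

F[g](ω) = - \frac{52 i \omega \left(3 \omega^{2} - 169\right)}{\left(\omega^{2} + 169\right)^{3}}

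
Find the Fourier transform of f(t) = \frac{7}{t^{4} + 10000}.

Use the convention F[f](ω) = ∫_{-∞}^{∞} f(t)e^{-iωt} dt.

F(ω) = \frac{7 \pi e^{- 5 \sqrt{2} \left|{\omega}\right|} \sin{\left(5 \sqrt{2} \left|{\omega}\right| + \frac{\pi}{4} \right)}}{1000}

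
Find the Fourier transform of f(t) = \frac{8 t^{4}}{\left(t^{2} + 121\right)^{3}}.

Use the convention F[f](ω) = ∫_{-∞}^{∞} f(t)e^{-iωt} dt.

F(ω) = \frac{\pi \left(121 \omega^{2} - 55 \left|{\omega}\right| + 3\right) e^{- 11 \left|{\omega}\right|}}{11}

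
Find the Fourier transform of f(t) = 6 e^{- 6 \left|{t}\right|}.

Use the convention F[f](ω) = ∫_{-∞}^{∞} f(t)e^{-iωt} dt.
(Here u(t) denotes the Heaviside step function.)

F(ω) = \frac{72}{\omega^{2} + 36}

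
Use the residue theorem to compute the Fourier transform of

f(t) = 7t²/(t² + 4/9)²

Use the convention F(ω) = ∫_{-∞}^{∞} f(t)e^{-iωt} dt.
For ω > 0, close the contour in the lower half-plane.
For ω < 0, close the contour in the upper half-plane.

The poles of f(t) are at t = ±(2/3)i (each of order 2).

Let g(z) = f(z)e^{-iωz}; for large |z| the factor e^{-iωz} decays in the lower half-plane when ω > 0 and in the upper half-plane when ω < 0.

Case ω > 0 (lower half-plane, clockwise contour ⇒ F(ω) = -2πi·ΣRes):
  Res_{z = - \frac{2 i}{3}} g(z) = \frac{7 i \left(3 - 2 \omega\right) e^{- \frac{2 \omega}{3}}}{8} (pole of order 2)
  F(ω) = -2πi·ΣRes = \frac{7 \pi \left(3 - 2 \omega\right) e^{- \frac{2 \omega}{3}}}{4}

Case ω < 0 (upper half-plane, counterclockwise contour ⇒ F(ω) = +2πi·ΣRes):
  Res_{z = \frac{2 i}{3}} g(z) = \frac{7 i \left(- 2 \omega - 3\right) e^{\frac{2 \omega}{3}}}{8} (pole of order 2)
  F(ω) = 2πi·ΣRes = \frac{7 \pi \left(2 \omega + 3\right) e^{\frac{2 \omega}{3}}}{4}

Both cases combine into a single formula in |ω|:

F(ω) = \frac{7 \pi \left(3 - 2 \left|{\omega}\right|\right) e^{- \frac{2 \left|{\omega}\right|}{3}}}{4}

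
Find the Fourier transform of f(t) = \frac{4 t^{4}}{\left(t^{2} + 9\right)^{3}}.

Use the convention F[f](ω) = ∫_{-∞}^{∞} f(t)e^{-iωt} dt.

F(ω) = \frac{\pi \left(3 \omega^{2} - 5 \left|{\omega}\right| + 1\right) e^{- 3 \left|{\omega}\right|}}{2}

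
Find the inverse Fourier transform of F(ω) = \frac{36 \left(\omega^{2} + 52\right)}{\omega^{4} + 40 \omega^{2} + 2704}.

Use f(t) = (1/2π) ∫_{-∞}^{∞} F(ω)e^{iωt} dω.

f(t) = 3 e^{- 6 \left|{t}\right|} \cos{\left(4 \left|{t}\right| \right)}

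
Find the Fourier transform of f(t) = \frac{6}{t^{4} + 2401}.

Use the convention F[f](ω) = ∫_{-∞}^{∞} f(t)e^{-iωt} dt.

F(ω) = \frac{6 \pi e^{- \frac{7 \sqrt{2} \left|{\omega}\right|}{2}} \sin{\left(\frac{7 \sqrt{2} \left|{\omega}\right|}{2} + \frac{\pi}{4} \right)}}{343}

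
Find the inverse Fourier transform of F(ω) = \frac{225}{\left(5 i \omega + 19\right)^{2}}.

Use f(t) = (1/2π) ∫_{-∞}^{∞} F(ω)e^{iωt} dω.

f(t) = 9 t e^{- \frac{19 t}{5}} u\left(t\right)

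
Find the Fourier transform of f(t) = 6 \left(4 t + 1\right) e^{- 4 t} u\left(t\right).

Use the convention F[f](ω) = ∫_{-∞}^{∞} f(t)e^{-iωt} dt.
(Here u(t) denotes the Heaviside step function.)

F(ω) = \frac{6 \left(- i \omega - 8\right)}{\omega^{2} - 8 i \omega - 16}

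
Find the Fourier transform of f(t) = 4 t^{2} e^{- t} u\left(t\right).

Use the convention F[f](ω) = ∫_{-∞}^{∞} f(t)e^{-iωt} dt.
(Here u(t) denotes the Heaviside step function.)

F(ω) = \frac{8}{\left(i \omega + 1\right)^{3}}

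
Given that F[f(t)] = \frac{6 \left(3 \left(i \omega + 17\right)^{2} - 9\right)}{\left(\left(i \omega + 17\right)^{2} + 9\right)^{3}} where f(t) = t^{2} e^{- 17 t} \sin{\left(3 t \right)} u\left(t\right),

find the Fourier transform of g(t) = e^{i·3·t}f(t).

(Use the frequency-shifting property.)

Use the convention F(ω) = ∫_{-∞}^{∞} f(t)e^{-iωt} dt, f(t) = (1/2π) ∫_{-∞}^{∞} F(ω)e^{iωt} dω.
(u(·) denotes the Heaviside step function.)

F[g](ω) = \frac{18 \left(\left(i \left(\omega - 3\right) + 17\right)^{2} - 3\right)}{\left(\left(i \left(\omega - 3\right) + 17\right)^{2} + 9\right)^{3}}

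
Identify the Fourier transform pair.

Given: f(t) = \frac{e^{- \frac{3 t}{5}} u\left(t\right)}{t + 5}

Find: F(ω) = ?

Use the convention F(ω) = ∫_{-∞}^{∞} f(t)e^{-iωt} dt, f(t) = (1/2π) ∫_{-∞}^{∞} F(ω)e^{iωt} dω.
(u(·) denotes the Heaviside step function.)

F(ω) = e^{5 i \omega + 3} \operatorname{E}_{1}\left(5 i \omega + 3\right)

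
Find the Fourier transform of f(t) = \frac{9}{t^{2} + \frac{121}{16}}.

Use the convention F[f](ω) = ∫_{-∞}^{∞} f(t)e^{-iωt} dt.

F(ω) = \frac{36 \pi e^{- \frac{11 \left|{\omega}\right|}{4}}}{11}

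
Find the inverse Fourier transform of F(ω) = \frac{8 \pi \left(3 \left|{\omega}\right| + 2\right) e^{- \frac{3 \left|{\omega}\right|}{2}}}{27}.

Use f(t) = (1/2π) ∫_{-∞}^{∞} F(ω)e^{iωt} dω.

f(t) = \frac{4}{\left(t^{2} + \frac{9}{4}\right)^{2}}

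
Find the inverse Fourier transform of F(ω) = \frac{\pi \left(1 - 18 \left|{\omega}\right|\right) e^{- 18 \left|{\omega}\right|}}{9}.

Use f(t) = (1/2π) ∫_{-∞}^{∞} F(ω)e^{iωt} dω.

f(t) = \frac{4 t^{2}}{\left(t^{2} + 324\right)^{2}}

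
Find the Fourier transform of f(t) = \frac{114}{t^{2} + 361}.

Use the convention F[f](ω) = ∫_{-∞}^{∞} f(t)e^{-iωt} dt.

F(ω) = 6 \pi e^{- 19 \left|{\omega}\right|}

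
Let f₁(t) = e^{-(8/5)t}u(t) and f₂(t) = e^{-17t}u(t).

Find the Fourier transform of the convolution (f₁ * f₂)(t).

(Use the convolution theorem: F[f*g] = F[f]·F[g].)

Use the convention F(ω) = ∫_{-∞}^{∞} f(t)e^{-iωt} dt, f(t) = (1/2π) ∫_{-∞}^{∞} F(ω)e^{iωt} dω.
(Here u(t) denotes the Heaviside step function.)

F[f₁*f₂](ω) = \frac{5}{\left(i \omega + 17\right) \left(5 i \omega + 8\right)}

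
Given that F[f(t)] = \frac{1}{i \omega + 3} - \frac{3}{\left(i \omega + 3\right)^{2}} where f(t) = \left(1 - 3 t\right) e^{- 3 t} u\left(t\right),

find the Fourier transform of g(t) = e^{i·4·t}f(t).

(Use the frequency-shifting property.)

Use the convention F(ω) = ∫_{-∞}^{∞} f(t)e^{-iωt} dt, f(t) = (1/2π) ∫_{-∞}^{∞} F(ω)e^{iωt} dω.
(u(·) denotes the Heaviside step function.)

F[g](ω) = \frac{i \left(4 - \omega\right)}{\omega^{2} - 2 \omega \left(4 + 3 i\right) + 7 + 24 i}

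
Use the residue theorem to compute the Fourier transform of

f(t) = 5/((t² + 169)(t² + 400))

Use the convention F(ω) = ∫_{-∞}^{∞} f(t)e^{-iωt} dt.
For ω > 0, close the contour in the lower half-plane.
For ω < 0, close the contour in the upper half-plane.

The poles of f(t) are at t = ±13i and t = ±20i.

Let g(z) = f(z)e^{-iωz}; for large |z| the factor e^{-iωz} decays in the lower half-plane when ω > 0 and in the upper half-plane when ω < 0.

Case ω > 0 (lower half-plane, clockwise contour ⇒ F(ω) = -2πi·ΣRes):
  Res_{z = - 13 i} g(z) = \frac{5 i e^{- 13 \omega}}{6006}
  Res_{z = - 20 i} g(z) = - \frac{i e^{- 20 \omega}}{1848}
  F(ω) = -2πi·ΣRes = \frac{\pi \left(20 e^{7 \omega} - 13\right) e^{- 20 \omega}}{12012}

Case ω < 0 (upper half-plane, counterclockwise contour ⇒ F(ω) = +2πi·ΣRes):
  Res_{z = 13 i} g(z) = - \frac{5 i e^{13 \omega}}{6006}
  Res_{z = 20 i} g(z) = \frac{i e^{20 \omega}}{1848}
  F(ω) = 2πi·ΣRes = \frac{\pi \left(20 - 13 e^{7 \omega}\right) e^{13 \omega}}{12012}

Both cases combine into a single formula in |ω|:

F(ω) = \frac{\pi \left(20 e^{7 \left|{\omega}\right|} - 13\right) e^{- 20 \left|{\omega}\right|}}{12012}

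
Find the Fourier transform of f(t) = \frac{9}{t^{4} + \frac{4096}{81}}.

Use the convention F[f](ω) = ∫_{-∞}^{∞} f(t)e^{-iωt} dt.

F(ω) = \frac{243 \pi e^{- \frac{4 \sqrt{2} \left|{\omega}\right|}{3}} \sin{\left(\frac{4 \sqrt{2} \left|{\omega}\right|}{3} + \frac{\pi}{4} \right)}}{512}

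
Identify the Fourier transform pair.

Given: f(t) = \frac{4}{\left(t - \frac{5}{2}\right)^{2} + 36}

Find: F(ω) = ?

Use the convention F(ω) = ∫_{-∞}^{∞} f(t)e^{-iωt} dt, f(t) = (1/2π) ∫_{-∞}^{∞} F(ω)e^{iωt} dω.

F(ω) = \frac{2 \pi e^{- \frac{5 i \omega}{2} - 6 \left|{\omega}\right|}}{3}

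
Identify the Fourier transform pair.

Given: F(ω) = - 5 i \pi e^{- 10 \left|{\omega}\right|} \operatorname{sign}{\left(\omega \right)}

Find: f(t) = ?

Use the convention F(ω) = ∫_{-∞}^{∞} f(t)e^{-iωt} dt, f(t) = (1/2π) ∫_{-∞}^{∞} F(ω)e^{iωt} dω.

f(t) = \frac{5 t}{t^{2} + 100}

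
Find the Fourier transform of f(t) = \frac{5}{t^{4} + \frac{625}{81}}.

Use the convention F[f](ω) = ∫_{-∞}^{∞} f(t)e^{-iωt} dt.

F(ω) = \frac{27 \pi e^{- \frac{5 \sqrt{2} \left|{\omega}\right|}{6}} \sin{\left(\frac{5 \sqrt{2} \left|{\omega}\right|}{6} + \frac{\pi}{4} \right)}}{25}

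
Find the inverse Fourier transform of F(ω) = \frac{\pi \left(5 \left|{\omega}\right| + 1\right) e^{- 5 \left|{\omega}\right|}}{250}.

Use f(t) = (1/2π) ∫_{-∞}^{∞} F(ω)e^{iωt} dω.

f(t) = \frac{1}{\left(t^{2} + 25\right)^{2}}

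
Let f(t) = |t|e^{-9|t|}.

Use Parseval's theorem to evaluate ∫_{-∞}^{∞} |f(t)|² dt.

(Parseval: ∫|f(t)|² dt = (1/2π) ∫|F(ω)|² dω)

∫|f(t)|² dt = \frac{1}{1458}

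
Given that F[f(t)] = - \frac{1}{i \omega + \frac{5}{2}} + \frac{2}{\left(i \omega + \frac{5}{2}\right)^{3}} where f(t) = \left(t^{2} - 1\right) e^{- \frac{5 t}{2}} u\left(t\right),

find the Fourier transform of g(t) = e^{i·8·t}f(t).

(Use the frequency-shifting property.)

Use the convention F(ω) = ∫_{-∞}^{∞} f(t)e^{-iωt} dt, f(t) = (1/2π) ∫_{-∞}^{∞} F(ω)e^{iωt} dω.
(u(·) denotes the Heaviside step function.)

F[g](ω) = \frac{2 \left(16 i \left(\omega - 8\right) - \left(2 i \left(\omega - 8\right) + 5\right)^{3} + 40\right)}{\left(2 i \left(\omega - 8\right) + 5\right)^{4}}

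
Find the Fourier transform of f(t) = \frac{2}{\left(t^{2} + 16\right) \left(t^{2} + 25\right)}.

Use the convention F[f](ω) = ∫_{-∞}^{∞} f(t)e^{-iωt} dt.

F(ω) = \frac{\pi \left(5 e^{\left|{\omega}\right|} - 4\right) e^{- 5 \left|{\omega}\right|}}{90}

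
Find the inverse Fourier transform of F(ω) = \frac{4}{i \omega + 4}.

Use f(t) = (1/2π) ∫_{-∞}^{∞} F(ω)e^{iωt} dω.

f(t) = 4 e^{- 4 t} u\left(t\right)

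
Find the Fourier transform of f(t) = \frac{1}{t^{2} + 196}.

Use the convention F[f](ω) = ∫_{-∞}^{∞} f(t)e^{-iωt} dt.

F(ω) = \frac{\pi e^{- 14 \left|{\omega}\right|}}{14}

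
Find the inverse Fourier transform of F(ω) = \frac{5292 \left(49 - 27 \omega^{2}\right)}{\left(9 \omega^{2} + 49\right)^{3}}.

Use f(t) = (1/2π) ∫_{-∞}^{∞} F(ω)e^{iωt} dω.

f(t) = 7 t^{2} e^{- \frac{7 \left|{t}\right|}{3}}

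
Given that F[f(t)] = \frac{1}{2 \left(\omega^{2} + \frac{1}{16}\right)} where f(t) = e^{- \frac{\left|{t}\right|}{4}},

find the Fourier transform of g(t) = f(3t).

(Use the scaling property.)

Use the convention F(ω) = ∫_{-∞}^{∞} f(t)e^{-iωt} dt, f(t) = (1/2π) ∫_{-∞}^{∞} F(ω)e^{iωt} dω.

F[g](ω) = \frac{24}{16 \omega^{2} + 9}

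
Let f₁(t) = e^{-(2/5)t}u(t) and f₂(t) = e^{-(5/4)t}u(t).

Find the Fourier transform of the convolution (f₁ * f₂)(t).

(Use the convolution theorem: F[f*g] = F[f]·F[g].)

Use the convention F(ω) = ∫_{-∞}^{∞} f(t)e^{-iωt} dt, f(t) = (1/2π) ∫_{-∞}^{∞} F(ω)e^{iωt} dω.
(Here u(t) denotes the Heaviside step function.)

F[f₁*f₂](ω) = \frac{20}{- 20 \omega^{2} + 33 i \omega + 10}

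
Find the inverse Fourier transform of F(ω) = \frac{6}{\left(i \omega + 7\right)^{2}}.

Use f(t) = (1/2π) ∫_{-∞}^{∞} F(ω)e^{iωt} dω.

f(t) = 6 t e^{- 7 t} u\left(t\right)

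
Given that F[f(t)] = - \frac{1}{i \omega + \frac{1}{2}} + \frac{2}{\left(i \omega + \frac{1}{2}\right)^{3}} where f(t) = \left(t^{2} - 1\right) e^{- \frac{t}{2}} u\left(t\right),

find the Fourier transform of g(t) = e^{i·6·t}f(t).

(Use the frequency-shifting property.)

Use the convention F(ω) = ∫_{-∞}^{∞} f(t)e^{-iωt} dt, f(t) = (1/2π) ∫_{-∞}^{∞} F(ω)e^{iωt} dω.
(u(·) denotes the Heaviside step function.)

F[g](ω) = \frac{2 \left(16 i \left(\omega - 6\right) - \left(2 i \left(\omega - 6\right) + 1\right)^{3} + 8\right)}{\left(2 i \left(\omega - 6\right) + 1\right)^{4}}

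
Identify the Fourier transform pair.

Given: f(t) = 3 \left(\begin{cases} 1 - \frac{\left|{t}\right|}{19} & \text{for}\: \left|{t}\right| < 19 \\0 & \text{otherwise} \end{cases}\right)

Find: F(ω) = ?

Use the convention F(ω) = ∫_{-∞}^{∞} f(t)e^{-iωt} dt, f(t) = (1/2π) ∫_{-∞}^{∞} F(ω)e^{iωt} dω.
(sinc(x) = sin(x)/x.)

F(ω) = 57 \operatorname{sinc}^{2}{\left(\frac{19 \omega}{2} \right)}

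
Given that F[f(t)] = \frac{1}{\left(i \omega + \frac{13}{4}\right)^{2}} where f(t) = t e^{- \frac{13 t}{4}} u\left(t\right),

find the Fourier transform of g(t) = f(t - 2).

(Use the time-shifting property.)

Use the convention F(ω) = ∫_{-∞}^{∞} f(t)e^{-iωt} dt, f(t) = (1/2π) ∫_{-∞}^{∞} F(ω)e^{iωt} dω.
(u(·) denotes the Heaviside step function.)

F[g](ω) = \frac{16 e^{- 2 i \omega}}{\left(4 i \omega + 13\right)^{2}}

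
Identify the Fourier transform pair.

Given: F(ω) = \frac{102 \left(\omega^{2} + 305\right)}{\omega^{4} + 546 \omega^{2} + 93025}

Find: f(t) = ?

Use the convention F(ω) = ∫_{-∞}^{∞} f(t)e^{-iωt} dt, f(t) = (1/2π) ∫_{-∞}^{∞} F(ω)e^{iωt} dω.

f(t) = 3 e^{- 17 \left|{t}\right|} \cos{\left(4 t \right)}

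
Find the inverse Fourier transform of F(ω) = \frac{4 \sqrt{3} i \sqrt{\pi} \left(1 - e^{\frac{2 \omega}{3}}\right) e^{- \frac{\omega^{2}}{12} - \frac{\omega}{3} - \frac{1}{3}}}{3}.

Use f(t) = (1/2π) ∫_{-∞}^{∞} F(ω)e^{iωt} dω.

f(t) = 8 e^{- 3 t^{2}} \sin{\left(2 t \right)}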